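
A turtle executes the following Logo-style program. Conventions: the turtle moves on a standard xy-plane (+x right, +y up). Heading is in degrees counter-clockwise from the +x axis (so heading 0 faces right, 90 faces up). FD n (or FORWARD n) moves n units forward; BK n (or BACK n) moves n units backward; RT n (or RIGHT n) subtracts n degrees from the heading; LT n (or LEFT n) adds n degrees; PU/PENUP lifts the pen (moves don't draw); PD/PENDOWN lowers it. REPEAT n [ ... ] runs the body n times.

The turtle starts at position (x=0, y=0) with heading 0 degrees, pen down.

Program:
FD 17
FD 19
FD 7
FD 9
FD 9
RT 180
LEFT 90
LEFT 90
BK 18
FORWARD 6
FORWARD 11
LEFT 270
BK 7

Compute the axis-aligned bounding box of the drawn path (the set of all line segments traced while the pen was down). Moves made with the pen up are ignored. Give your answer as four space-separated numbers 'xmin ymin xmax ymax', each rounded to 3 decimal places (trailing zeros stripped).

Answer: 0 0 61 7

Derivation:
Executing turtle program step by step:
Start: pos=(0,0), heading=0, pen down
FD 17: (0,0) -> (17,0) [heading=0, draw]
FD 19: (17,0) -> (36,0) [heading=0, draw]
FD 7: (36,0) -> (43,0) [heading=0, draw]
FD 9: (43,0) -> (52,0) [heading=0, draw]
FD 9: (52,0) -> (61,0) [heading=0, draw]
RT 180: heading 0 -> 180
LT 90: heading 180 -> 270
LT 90: heading 270 -> 0
BK 18: (61,0) -> (43,0) [heading=0, draw]
FD 6: (43,0) -> (49,0) [heading=0, draw]
FD 11: (49,0) -> (60,0) [heading=0, draw]
LT 270: heading 0 -> 270
BK 7: (60,0) -> (60,7) [heading=270, draw]
Final: pos=(60,7), heading=270, 9 segment(s) drawn

Segment endpoints: x in {0, 17, 36, 43, 49, 52, 60, 61}, y in {0, 7}
xmin=0, ymin=0, xmax=61, ymax=7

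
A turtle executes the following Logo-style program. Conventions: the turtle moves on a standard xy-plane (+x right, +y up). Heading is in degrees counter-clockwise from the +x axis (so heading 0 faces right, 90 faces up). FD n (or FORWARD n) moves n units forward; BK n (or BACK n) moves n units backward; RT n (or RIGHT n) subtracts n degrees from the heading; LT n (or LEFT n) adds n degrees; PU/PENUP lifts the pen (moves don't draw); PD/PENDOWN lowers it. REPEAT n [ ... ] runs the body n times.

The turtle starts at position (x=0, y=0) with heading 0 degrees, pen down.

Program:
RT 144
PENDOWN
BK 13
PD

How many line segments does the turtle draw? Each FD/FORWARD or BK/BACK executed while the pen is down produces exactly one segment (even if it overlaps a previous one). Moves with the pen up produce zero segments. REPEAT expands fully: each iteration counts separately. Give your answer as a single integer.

Executing turtle program step by step:
Start: pos=(0,0), heading=0, pen down
RT 144: heading 0 -> 216
PD: pen down
BK 13: (0,0) -> (10.517,7.641) [heading=216, draw]
PD: pen down
Final: pos=(10.517,7.641), heading=216, 1 segment(s) drawn
Segments drawn: 1

Answer: 1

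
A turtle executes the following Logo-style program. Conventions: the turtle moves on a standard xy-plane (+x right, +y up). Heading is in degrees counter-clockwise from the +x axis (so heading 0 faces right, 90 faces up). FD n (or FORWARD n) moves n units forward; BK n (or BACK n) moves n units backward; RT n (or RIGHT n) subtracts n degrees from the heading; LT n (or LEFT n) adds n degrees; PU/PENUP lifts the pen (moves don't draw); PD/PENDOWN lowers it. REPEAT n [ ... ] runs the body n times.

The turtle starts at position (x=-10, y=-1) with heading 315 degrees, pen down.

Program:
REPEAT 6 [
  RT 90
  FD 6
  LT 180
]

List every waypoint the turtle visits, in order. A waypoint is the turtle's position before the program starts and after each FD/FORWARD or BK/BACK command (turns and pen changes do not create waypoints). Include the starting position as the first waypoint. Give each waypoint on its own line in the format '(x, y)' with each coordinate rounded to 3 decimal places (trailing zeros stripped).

Answer: (-10, -1)
(-14.243, -5.243)
(-10, -9.485)
(-5.757, -5.243)
(-10, -1)
(-14.243, -5.243)
(-10, -9.485)

Derivation:
Executing turtle program step by step:
Start: pos=(-10,-1), heading=315, pen down
REPEAT 6 [
  -- iteration 1/6 --
  RT 90: heading 315 -> 225
  FD 6: (-10,-1) -> (-14.243,-5.243) [heading=225, draw]
  LT 180: heading 225 -> 45
  -- iteration 2/6 --
  RT 90: heading 45 -> 315
  FD 6: (-14.243,-5.243) -> (-10,-9.485) [heading=315, draw]
  LT 180: heading 315 -> 135
  -- iteration 3/6 --
  RT 90: heading 135 -> 45
  FD 6: (-10,-9.485) -> (-5.757,-5.243) [heading=45, draw]
  LT 180: heading 45 -> 225
  -- iteration 4/6 --
  RT 90: heading 225 -> 135
  FD 6: (-5.757,-5.243) -> (-10,-1) [heading=135, draw]
  LT 180: heading 135 -> 315
  -- iteration 5/6 --
  RT 90: heading 315 -> 225
  FD 6: (-10,-1) -> (-14.243,-5.243) [heading=225, draw]
  LT 180: heading 225 -> 45
  -- iteration 6/6 --
  RT 90: heading 45 -> 315
  FD 6: (-14.243,-5.243) -> (-10,-9.485) [heading=315, draw]
  LT 180: heading 315 -> 135
]
Final: pos=(-10,-9.485), heading=135, 6 segment(s) drawn
Waypoints (7 total):
(-10, -1)
(-14.243, -5.243)
(-10, -9.485)
(-5.757, -5.243)
(-10, -1)
(-14.243, -5.243)
(-10, -9.485)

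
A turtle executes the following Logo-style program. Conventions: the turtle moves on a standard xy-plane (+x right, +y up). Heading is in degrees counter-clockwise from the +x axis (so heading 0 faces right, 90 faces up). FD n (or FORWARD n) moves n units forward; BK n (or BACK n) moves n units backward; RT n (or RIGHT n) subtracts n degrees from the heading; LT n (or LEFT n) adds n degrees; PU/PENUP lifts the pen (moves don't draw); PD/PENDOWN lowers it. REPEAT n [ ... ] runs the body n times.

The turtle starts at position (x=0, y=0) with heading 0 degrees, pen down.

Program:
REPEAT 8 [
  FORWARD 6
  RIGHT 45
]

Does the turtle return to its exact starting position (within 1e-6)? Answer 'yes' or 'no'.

Executing turtle program step by step:
Start: pos=(0,0), heading=0, pen down
REPEAT 8 [
  -- iteration 1/8 --
  FD 6: (0,0) -> (6,0) [heading=0, draw]
  RT 45: heading 0 -> 315
  -- iteration 2/8 --
  FD 6: (6,0) -> (10.243,-4.243) [heading=315, draw]
  RT 45: heading 315 -> 270
  -- iteration 3/8 --
  FD 6: (10.243,-4.243) -> (10.243,-10.243) [heading=270, draw]
  RT 45: heading 270 -> 225
  -- iteration 4/8 --
  FD 6: (10.243,-10.243) -> (6,-14.485) [heading=225, draw]
  RT 45: heading 225 -> 180
  -- iteration 5/8 --
  FD 6: (6,-14.485) -> (0,-14.485) [heading=180, draw]
  RT 45: heading 180 -> 135
  -- iteration 6/8 --
  FD 6: (0,-14.485) -> (-4.243,-10.243) [heading=135, draw]
  RT 45: heading 135 -> 90
  -- iteration 7/8 --
  FD 6: (-4.243,-10.243) -> (-4.243,-4.243) [heading=90, draw]
  RT 45: heading 90 -> 45
  -- iteration 8/8 --
  FD 6: (-4.243,-4.243) -> (0,0) [heading=45, draw]
  RT 45: heading 45 -> 0
]
Final: pos=(0,0), heading=0, 8 segment(s) drawn

Start position: (0, 0)
Final position: (0, 0)
Distance = 0; < 1e-6 -> CLOSED

Answer: yes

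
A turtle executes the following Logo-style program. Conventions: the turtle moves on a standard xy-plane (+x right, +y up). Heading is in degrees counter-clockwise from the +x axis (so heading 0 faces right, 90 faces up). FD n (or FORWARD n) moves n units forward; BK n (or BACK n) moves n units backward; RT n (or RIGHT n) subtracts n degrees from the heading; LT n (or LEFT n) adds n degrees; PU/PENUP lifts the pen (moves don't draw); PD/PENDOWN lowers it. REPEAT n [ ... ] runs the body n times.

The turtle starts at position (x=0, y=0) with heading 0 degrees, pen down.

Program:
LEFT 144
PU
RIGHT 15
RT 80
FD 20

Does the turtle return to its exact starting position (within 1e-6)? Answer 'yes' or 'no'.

Executing turtle program step by step:
Start: pos=(0,0), heading=0, pen down
LT 144: heading 0 -> 144
PU: pen up
RT 15: heading 144 -> 129
RT 80: heading 129 -> 49
FD 20: (0,0) -> (13.121,15.094) [heading=49, move]
Final: pos=(13.121,15.094), heading=49, 0 segment(s) drawn

Start position: (0, 0)
Final position: (13.121, 15.094)
Distance = 20; >= 1e-6 -> NOT closed

Answer: no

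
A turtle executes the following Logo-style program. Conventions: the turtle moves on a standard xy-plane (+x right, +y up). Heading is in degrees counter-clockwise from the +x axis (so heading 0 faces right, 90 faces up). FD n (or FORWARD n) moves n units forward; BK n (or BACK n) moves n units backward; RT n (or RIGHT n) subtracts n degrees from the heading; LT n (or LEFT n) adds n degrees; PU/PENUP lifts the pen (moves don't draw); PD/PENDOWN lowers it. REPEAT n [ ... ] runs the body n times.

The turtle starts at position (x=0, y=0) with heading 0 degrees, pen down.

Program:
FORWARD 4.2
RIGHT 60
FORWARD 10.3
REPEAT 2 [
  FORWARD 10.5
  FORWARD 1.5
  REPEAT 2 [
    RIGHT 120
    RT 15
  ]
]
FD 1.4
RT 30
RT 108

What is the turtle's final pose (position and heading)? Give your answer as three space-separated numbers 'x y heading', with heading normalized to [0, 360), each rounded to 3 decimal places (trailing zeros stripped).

Answer: 25.042 -12.1 342

Derivation:
Executing turtle program step by step:
Start: pos=(0,0), heading=0, pen down
FD 4.2: (0,0) -> (4.2,0) [heading=0, draw]
RT 60: heading 0 -> 300
FD 10.3: (4.2,0) -> (9.35,-8.92) [heading=300, draw]
REPEAT 2 [
  -- iteration 1/2 --
  FD 10.5: (9.35,-8.92) -> (14.6,-18.013) [heading=300, draw]
  FD 1.5: (14.6,-18.013) -> (15.35,-19.312) [heading=300, draw]
  REPEAT 2 [
    -- iteration 1/2 --
    RT 120: heading 300 -> 180
    RT 15: heading 180 -> 165
    -- iteration 2/2 --
    RT 120: heading 165 -> 45
    RT 15: heading 45 -> 30
  ]
  -- iteration 2/2 --
  FD 10.5: (15.35,-19.312) -> (24.443,-14.062) [heading=30, draw]
  FD 1.5: (24.443,-14.062) -> (25.742,-13.312) [heading=30, draw]
  REPEAT 2 [
    -- iteration 1/2 --
    RT 120: heading 30 -> 270
    RT 15: heading 270 -> 255
    -- iteration 2/2 --
    RT 120: heading 255 -> 135
    RT 15: heading 135 -> 120
  ]
]
FD 1.4: (25.742,-13.312) -> (25.042,-12.1) [heading=120, draw]
RT 30: heading 120 -> 90
RT 108: heading 90 -> 342
Final: pos=(25.042,-12.1), heading=342, 7 segment(s) drawn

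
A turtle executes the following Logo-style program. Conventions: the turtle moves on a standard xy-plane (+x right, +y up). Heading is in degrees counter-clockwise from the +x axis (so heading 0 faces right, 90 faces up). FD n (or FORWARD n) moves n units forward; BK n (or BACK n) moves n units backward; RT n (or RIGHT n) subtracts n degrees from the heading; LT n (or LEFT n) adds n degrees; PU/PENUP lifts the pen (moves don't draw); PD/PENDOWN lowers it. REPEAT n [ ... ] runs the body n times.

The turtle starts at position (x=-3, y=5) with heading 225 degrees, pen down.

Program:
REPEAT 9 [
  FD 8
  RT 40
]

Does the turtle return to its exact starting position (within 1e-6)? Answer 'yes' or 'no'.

Executing turtle program step by step:
Start: pos=(-3,5), heading=225, pen down
REPEAT 9 [
  -- iteration 1/9 --
  FD 8: (-3,5) -> (-8.657,-0.657) [heading=225, draw]
  RT 40: heading 225 -> 185
  -- iteration 2/9 --
  FD 8: (-8.657,-0.657) -> (-16.626,-1.354) [heading=185, draw]
  RT 40: heading 185 -> 145
  -- iteration 3/9 --
  FD 8: (-16.626,-1.354) -> (-23.18,3.235) [heading=145, draw]
  RT 40: heading 145 -> 105
  -- iteration 4/9 --
  FD 8: (-23.18,3.235) -> (-25.25,10.962) [heading=105, draw]
  RT 40: heading 105 -> 65
  -- iteration 5/9 --
  FD 8: (-25.25,10.962) -> (-21.869,18.212) [heading=65, draw]
  RT 40: heading 65 -> 25
  -- iteration 6/9 --
  FD 8: (-21.869,18.212) -> (-14.619,21.593) [heading=25, draw]
  RT 40: heading 25 -> 345
  -- iteration 7/9 --
  FD 8: (-14.619,21.593) -> (-6.891,19.523) [heading=345, draw]
  RT 40: heading 345 -> 305
  -- iteration 8/9 --
  FD 8: (-6.891,19.523) -> (-2.303,12.97) [heading=305, draw]
  RT 40: heading 305 -> 265
  -- iteration 9/9 --
  FD 8: (-2.303,12.97) -> (-3,5) [heading=265, draw]
  RT 40: heading 265 -> 225
]
Final: pos=(-3,5), heading=225, 9 segment(s) drawn

Start position: (-3, 5)
Final position: (-3, 5)
Distance = 0; < 1e-6 -> CLOSED

Answer: yes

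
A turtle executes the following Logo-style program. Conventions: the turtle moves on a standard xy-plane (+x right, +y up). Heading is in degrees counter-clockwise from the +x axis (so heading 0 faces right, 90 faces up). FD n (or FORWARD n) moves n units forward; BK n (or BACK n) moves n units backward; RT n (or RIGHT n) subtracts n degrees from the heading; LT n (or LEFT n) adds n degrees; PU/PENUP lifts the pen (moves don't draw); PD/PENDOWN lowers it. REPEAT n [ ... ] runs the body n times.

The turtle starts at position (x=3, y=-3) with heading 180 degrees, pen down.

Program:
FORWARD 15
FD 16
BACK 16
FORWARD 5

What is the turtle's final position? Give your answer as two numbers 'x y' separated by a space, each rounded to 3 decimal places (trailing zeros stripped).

Answer: -17 -3

Derivation:
Executing turtle program step by step:
Start: pos=(3,-3), heading=180, pen down
FD 15: (3,-3) -> (-12,-3) [heading=180, draw]
FD 16: (-12,-3) -> (-28,-3) [heading=180, draw]
BK 16: (-28,-3) -> (-12,-3) [heading=180, draw]
FD 5: (-12,-3) -> (-17,-3) [heading=180, draw]
Final: pos=(-17,-3), heading=180, 4 segment(s) drawn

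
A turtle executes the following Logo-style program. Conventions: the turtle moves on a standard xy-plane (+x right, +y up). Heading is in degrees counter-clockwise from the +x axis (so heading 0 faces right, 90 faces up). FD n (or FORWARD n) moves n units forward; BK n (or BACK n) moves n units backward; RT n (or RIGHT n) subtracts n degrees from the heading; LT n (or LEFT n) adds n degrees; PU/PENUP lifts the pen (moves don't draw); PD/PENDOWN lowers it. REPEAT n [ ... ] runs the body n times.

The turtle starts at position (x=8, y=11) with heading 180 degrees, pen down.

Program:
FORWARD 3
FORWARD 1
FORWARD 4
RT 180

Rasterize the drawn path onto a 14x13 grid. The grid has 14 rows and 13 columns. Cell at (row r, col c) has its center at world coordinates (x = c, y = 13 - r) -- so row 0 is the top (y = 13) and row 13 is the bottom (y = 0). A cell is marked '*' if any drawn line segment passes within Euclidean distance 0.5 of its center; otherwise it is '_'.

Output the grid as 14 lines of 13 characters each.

Answer: _____________
_____________
*********____
_____________
_____________
_____________
_____________
_____________
_____________
_____________
_____________
_____________
_____________
_____________

Derivation:
Segment 0: (8,11) -> (5,11)
Segment 1: (5,11) -> (4,11)
Segment 2: (4,11) -> (0,11)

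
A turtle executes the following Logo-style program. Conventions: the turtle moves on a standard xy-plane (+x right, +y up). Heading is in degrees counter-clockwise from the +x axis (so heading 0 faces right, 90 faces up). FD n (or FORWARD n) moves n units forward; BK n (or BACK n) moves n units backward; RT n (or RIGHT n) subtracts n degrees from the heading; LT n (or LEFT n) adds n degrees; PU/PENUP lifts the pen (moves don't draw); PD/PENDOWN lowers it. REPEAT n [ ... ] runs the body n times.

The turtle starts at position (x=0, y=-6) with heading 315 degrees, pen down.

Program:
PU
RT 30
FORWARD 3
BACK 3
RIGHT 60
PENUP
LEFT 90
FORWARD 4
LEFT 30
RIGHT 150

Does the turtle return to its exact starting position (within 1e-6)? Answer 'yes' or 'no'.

Executing turtle program step by step:
Start: pos=(0,-6), heading=315, pen down
PU: pen up
RT 30: heading 315 -> 285
FD 3: (0,-6) -> (0.776,-8.898) [heading=285, move]
BK 3: (0.776,-8.898) -> (0,-6) [heading=285, move]
RT 60: heading 285 -> 225
PU: pen up
LT 90: heading 225 -> 315
FD 4: (0,-6) -> (2.828,-8.828) [heading=315, move]
LT 30: heading 315 -> 345
RT 150: heading 345 -> 195
Final: pos=(2.828,-8.828), heading=195, 0 segment(s) drawn

Start position: (0, -6)
Final position: (2.828, -8.828)
Distance = 4; >= 1e-6 -> NOT closed

Answer: no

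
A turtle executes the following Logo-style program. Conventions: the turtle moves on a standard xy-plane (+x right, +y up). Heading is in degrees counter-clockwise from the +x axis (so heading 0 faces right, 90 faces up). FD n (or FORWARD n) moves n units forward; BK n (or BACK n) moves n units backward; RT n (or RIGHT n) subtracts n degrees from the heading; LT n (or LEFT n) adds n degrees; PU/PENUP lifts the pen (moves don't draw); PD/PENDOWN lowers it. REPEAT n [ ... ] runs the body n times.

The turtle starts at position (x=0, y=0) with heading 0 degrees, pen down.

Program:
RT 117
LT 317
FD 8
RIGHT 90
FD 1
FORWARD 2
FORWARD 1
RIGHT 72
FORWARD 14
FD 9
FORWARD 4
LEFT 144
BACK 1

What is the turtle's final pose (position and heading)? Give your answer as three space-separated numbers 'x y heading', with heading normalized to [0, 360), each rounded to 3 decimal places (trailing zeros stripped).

Executing turtle program step by step:
Start: pos=(0,0), heading=0, pen down
RT 117: heading 0 -> 243
LT 317: heading 243 -> 200
FD 8: (0,0) -> (-7.518,-2.736) [heading=200, draw]
RT 90: heading 200 -> 110
FD 1: (-7.518,-2.736) -> (-7.86,-1.796) [heading=110, draw]
FD 2: (-7.86,-1.796) -> (-8.544,0.083) [heading=110, draw]
FD 1: (-8.544,0.083) -> (-8.886,1.023) [heading=110, draw]
RT 72: heading 110 -> 38
FD 14: (-8.886,1.023) -> (2.147,9.642) [heading=38, draw]
FD 9: (2.147,9.642) -> (9.239,15.183) [heading=38, draw]
FD 4: (9.239,15.183) -> (12.391,17.645) [heading=38, draw]
LT 144: heading 38 -> 182
BK 1: (12.391,17.645) -> (13.39,17.68) [heading=182, draw]
Final: pos=(13.39,17.68), heading=182, 8 segment(s) drawn

Answer: 13.39 17.68 182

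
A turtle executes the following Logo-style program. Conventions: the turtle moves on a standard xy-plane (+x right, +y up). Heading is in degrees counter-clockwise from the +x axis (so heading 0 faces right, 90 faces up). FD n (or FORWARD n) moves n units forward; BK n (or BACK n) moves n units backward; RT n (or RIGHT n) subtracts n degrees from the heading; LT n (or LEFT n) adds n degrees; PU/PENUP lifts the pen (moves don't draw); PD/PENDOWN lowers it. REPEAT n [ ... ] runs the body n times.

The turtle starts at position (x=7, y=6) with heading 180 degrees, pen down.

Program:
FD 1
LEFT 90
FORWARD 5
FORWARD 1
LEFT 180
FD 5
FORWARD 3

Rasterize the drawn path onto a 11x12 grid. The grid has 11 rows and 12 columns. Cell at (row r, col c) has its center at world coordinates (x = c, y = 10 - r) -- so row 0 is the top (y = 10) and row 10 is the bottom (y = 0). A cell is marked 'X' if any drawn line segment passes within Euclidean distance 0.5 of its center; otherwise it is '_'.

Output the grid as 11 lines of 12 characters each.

Segment 0: (7,6) -> (6,6)
Segment 1: (6,6) -> (6,1)
Segment 2: (6,1) -> (6,0)
Segment 3: (6,0) -> (6,5)
Segment 4: (6,5) -> (6,8)

Answer: ____________
____________
______X_____
______X_____
______XX____
______X_____
______X_____
______X_____
______X_____
______X_____
______X_____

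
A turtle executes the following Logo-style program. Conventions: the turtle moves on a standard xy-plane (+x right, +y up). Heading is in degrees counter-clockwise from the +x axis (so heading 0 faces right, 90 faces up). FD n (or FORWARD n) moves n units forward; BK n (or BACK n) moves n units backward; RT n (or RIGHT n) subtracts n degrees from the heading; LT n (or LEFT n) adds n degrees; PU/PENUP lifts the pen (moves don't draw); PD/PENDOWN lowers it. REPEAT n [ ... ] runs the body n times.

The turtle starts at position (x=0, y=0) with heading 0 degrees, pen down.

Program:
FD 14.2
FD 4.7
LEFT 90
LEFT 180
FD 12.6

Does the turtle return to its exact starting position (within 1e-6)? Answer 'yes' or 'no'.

Answer: no

Derivation:
Executing turtle program step by step:
Start: pos=(0,0), heading=0, pen down
FD 14.2: (0,0) -> (14.2,0) [heading=0, draw]
FD 4.7: (14.2,0) -> (18.9,0) [heading=0, draw]
LT 90: heading 0 -> 90
LT 180: heading 90 -> 270
FD 12.6: (18.9,0) -> (18.9,-12.6) [heading=270, draw]
Final: pos=(18.9,-12.6), heading=270, 3 segment(s) drawn

Start position: (0, 0)
Final position: (18.9, -12.6)
Distance = 22.715; >= 1e-6 -> NOT closed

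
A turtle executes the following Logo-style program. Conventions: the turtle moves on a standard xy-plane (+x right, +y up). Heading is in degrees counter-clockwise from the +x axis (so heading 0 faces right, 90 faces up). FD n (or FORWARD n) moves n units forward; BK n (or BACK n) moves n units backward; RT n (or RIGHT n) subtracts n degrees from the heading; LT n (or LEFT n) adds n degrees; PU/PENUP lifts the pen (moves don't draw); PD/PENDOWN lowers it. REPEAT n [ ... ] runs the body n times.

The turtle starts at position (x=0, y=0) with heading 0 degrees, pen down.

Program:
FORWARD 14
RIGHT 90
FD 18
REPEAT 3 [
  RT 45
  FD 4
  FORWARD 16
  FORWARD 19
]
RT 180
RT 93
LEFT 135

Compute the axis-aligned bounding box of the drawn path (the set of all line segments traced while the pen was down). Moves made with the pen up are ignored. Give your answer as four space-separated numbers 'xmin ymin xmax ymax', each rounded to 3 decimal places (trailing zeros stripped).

Executing turtle program step by step:
Start: pos=(0,0), heading=0, pen down
FD 14: (0,0) -> (14,0) [heading=0, draw]
RT 90: heading 0 -> 270
FD 18: (14,0) -> (14,-18) [heading=270, draw]
REPEAT 3 [
  -- iteration 1/3 --
  RT 45: heading 270 -> 225
  FD 4: (14,-18) -> (11.172,-20.828) [heading=225, draw]
  FD 16: (11.172,-20.828) -> (-0.142,-32.142) [heading=225, draw]
  FD 19: (-0.142,-32.142) -> (-13.577,-45.577) [heading=225, draw]
  -- iteration 2/3 --
  RT 45: heading 225 -> 180
  FD 4: (-13.577,-45.577) -> (-17.577,-45.577) [heading=180, draw]
  FD 16: (-17.577,-45.577) -> (-33.577,-45.577) [heading=180, draw]
  FD 19: (-33.577,-45.577) -> (-52.577,-45.577) [heading=180, draw]
  -- iteration 3/3 --
  RT 45: heading 180 -> 135
  FD 4: (-52.577,-45.577) -> (-55.406,-42.749) [heading=135, draw]
  FD 16: (-55.406,-42.749) -> (-66.719,-31.435) [heading=135, draw]
  FD 19: (-66.719,-31.435) -> (-80.154,-18) [heading=135, draw]
]
RT 180: heading 135 -> 315
RT 93: heading 315 -> 222
LT 135: heading 222 -> 357
Final: pos=(-80.154,-18), heading=357, 11 segment(s) drawn

Segment endpoints: x in {-80.154, -66.719, -55.406, -52.577, -33.577, -17.577, -13.577, -0.142, 0, 11.172, 14, 14}, y in {-45.577, -42.749, -32.142, -31.435, -20.828, -18, -18, 0}
xmin=-80.154, ymin=-45.577, xmax=14, ymax=0

Answer: -80.154 -45.577 14 0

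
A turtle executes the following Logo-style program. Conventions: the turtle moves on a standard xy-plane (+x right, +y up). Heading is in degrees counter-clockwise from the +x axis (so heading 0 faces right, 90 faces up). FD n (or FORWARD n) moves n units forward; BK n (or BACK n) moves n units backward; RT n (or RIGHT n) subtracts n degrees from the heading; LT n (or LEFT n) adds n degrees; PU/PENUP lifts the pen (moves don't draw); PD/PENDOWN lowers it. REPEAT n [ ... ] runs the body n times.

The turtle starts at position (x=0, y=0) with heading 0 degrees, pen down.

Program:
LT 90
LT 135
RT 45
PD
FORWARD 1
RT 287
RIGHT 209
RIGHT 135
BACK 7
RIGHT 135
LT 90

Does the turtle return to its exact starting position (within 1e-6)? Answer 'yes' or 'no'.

Answer: no

Derivation:
Executing turtle program step by step:
Start: pos=(0,0), heading=0, pen down
LT 90: heading 0 -> 90
LT 135: heading 90 -> 225
RT 45: heading 225 -> 180
PD: pen down
FD 1: (0,0) -> (-1,0) [heading=180, draw]
RT 287: heading 180 -> 253
RT 209: heading 253 -> 44
RT 135: heading 44 -> 269
BK 7: (-1,0) -> (-0.878,6.999) [heading=269, draw]
RT 135: heading 269 -> 134
LT 90: heading 134 -> 224
Final: pos=(-0.878,6.999), heading=224, 2 segment(s) drawn

Start position: (0, 0)
Final position: (-0.878, 6.999)
Distance = 7.054; >= 1e-6 -> NOT closed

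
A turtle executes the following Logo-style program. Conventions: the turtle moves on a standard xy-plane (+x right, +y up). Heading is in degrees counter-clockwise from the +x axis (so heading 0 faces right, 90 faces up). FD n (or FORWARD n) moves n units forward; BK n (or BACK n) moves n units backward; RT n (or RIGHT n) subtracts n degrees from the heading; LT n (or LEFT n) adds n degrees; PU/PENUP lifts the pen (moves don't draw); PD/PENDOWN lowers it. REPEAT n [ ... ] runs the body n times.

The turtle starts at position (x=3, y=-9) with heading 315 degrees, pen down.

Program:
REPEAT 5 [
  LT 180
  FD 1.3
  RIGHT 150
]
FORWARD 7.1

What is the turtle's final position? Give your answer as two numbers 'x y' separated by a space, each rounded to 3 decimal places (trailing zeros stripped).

Executing turtle program step by step:
Start: pos=(3,-9), heading=315, pen down
REPEAT 5 [
  -- iteration 1/5 --
  LT 180: heading 315 -> 135
  FD 1.3: (3,-9) -> (2.081,-8.081) [heading=135, draw]
  RT 150: heading 135 -> 345
  -- iteration 2/5 --
  LT 180: heading 345 -> 165
  FD 1.3: (2.081,-8.081) -> (0.825,-7.744) [heading=165, draw]
  RT 150: heading 165 -> 15
  -- iteration 3/5 --
  LT 180: heading 15 -> 195
  FD 1.3: (0.825,-7.744) -> (-0.431,-8.081) [heading=195, draw]
  RT 150: heading 195 -> 45
  -- iteration 4/5 --
  LT 180: heading 45 -> 225
  FD 1.3: (-0.431,-8.081) -> (-1.35,-9) [heading=225, draw]
  RT 150: heading 225 -> 75
  -- iteration 5/5 --
  LT 180: heading 75 -> 255
  FD 1.3: (-1.35,-9) -> (-1.686,-10.256) [heading=255, draw]
  RT 150: heading 255 -> 105
]
FD 7.1: (-1.686,-10.256) -> (-3.524,-3.398) [heading=105, draw]
Final: pos=(-3.524,-3.398), heading=105, 6 segment(s) drawn

Answer: -3.524 -3.398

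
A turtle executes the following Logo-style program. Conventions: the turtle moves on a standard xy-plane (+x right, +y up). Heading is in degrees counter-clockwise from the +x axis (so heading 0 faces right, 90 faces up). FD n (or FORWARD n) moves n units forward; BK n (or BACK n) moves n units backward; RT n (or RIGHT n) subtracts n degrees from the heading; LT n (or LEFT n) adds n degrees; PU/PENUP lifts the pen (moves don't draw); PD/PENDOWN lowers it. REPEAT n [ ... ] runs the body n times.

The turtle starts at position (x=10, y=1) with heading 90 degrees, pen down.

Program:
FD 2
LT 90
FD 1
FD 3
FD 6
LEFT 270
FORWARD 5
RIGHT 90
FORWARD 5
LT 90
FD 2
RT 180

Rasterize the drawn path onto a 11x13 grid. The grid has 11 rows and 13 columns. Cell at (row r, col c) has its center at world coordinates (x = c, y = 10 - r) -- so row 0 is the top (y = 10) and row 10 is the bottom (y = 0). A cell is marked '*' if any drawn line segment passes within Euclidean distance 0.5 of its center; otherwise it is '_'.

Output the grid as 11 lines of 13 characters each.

Answer: _____*_______
_____*_______
******_______
*____________
*____________
*____________
*____________
***********__
__________*__
__________*__
_____________

Derivation:
Segment 0: (10,1) -> (10,3)
Segment 1: (10,3) -> (9,3)
Segment 2: (9,3) -> (6,3)
Segment 3: (6,3) -> (0,3)
Segment 4: (0,3) -> (0,8)
Segment 5: (0,8) -> (5,8)
Segment 6: (5,8) -> (5,10)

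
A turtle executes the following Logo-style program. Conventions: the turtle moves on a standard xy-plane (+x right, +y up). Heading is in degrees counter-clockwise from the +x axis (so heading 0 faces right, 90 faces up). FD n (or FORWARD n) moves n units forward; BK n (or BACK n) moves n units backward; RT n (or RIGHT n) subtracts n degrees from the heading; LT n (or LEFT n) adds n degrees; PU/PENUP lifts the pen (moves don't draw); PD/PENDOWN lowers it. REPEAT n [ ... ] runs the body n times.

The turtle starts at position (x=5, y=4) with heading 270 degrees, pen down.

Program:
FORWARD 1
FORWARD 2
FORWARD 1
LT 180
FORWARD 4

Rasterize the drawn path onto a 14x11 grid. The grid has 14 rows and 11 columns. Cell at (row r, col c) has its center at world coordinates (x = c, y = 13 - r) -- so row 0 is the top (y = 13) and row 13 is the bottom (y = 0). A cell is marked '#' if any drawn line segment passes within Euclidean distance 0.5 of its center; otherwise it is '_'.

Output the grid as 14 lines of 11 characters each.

Segment 0: (5,4) -> (5,3)
Segment 1: (5,3) -> (5,1)
Segment 2: (5,1) -> (5,0)
Segment 3: (5,0) -> (5,4)

Answer: ___________
___________
___________
___________
___________
___________
___________
___________
___________
_____#_____
_____#_____
_____#_____
_____#_____
_____#_____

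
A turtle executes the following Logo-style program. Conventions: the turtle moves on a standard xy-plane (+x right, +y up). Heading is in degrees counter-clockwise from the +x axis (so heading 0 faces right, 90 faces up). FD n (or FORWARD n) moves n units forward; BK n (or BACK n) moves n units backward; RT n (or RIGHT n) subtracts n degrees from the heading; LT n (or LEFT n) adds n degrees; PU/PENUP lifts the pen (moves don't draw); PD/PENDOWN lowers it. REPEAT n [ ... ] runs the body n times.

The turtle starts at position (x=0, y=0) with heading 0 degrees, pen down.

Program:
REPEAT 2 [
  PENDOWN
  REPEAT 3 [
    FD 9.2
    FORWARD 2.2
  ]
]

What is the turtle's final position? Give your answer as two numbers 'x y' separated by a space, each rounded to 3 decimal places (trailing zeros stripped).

Answer: 68.4 0

Derivation:
Executing turtle program step by step:
Start: pos=(0,0), heading=0, pen down
REPEAT 2 [
  -- iteration 1/2 --
  PD: pen down
  REPEAT 3 [
    -- iteration 1/3 --
    FD 9.2: (0,0) -> (9.2,0) [heading=0, draw]
    FD 2.2: (9.2,0) -> (11.4,0) [heading=0, draw]
    -- iteration 2/3 --
    FD 9.2: (11.4,0) -> (20.6,0) [heading=0, draw]
    FD 2.2: (20.6,0) -> (22.8,0) [heading=0, draw]
    -- iteration 3/3 --
    FD 9.2: (22.8,0) -> (32,0) [heading=0, draw]
    FD 2.2: (32,0) -> (34.2,0) [heading=0, draw]
  ]
  -- iteration 2/2 --
  PD: pen down
  REPEAT 3 [
    -- iteration 1/3 --
    FD 9.2: (34.2,0) -> (43.4,0) [heading=0, draw]
    FD 2.2: (43.4,0) -> (45.6,0) [heading=0, draw]
    -- iteration 2/3 --
    FD 9.2: (45.6,0) -> (54.8,0) [heading=0, draw]
    FD 2.2: (54.8,0) -> (57,0) [heading=0, draw]
    -- iteration 3/3 --
    FD 9.2: (57,0) -> (66.2,0) [heading=0, draw]
    FD 2.2: (66.2,0) -> (68.4,0) [heading=0, draw]
  ]
]
Final: pos=(68.4,0), heading=0, 12 segment(s) drawn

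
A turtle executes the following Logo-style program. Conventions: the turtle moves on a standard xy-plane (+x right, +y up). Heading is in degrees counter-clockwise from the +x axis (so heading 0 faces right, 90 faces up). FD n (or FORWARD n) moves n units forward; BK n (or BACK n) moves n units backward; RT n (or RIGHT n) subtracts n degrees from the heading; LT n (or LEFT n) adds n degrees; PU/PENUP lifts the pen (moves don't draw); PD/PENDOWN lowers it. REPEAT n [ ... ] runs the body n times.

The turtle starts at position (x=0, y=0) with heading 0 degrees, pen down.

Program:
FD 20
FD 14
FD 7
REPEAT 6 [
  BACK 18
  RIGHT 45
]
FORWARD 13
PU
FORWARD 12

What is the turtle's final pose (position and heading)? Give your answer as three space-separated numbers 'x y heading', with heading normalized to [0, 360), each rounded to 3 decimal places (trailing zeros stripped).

Answer: 53.728 55.728 90

Derivation:
Executing turtle program step by step:
Start: pos=(0,0), heading=0, pen down
FD 20: (0,0) -> (20,0) [heading=0, draw]
FD 14: (20,0) -> (34,0) [heading=0, draw]
FD 7: (34,0) -> (41,0) [heading=0, draw]
REPEAT 6 [
  -- iteration 1/6 --
  BK 18: (41,0) -> (23,0) [heading=0, draw]
  RT 45: heading 0 -> 315
  -- iteration 2/6 --
  BK 18: (23,0) -> (10.272,12.728) [heading=315, draw]
  RT 45: heading 315 -> 270
  -- iteration 3/6 --
  BK 18: (10.272,12.728) -> (10.272,30.728) [heading=270, draw]
  RT 45: heading 270 -> 225
  -- iteration 4/6 --
  BK 18: (10.272,30.728) -> (23,43.456) [heading=225, draw]
  RT 45: heading 225 -> 180
  -- iteration 5/6 --
  BK 18: (23,43.456) -> (41,43.456) [heading=180, draw]
  RT 45: heading 180 -> 135
  -- iteration 6/6 --
  BK 18: (41,43.456) -> (53.728,30.728) [heading=135, draw]
  RT 45: heading 135 -> 90
]
FD 13: (53.728,30.728) -> (53.728,43.728) [heading=90, draw]
PU: pen up
FD 12: (53.728,43.728) -> (53.728,55.728) [heading=90, move]
Final: pos=(53.728,55.728), heading=90, 10 segment(s) drawn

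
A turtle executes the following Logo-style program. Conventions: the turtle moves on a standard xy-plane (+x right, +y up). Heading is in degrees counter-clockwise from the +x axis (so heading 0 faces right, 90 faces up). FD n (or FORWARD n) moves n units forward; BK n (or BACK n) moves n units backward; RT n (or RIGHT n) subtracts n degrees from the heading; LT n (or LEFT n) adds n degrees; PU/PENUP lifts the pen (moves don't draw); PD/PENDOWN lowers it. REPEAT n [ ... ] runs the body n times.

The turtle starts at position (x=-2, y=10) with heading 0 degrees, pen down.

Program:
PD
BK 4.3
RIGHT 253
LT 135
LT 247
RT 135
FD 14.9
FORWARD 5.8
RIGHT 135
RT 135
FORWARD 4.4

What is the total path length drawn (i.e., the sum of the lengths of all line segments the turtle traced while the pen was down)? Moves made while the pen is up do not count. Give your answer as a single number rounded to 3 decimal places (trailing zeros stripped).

Answer: 29.4

Derivation:
Executing turtle program step by step:
Start: pos=(-2,10), heading=0, pen down
PD: pen down
BK 4.3: (-2,10) -> (-6.3,10) [heading=0, draw]
RT 253: heading 0 -> 107
LT 135: heading 107 -> 242
LT 247: heading 242 -> 129
RT 135: heading 129 -> 354
FD 14.9: (-6.3,10) -> (8.518,8.443) [heading=354, draw]
FD 5.8: (8.518,8.443) -> (14.287,7.836) [heading=354, draw]
RT 135: heading 354 -> 219
RT 135: heading 219 -> 84
FD 4.4: (14.287,7.836) -> (14.747,12.212) [heading=84, draw]
Final: pos=(14.747,12.212), heading=84, 4 segment(s) drawn

Segment lengths:
  seg 1: (-2,10) -> (-6.3,10), length = 4.3
  seg 2: (-6.3,10) -> (8.518,8.443), length = 14.9
  seg 3: (8.518,8.443) -> (14.287,7.836), length = 5.8
  seg 4: (14.287,7.836) -> (14.747,12.212), length = 4.4
Total = 29.4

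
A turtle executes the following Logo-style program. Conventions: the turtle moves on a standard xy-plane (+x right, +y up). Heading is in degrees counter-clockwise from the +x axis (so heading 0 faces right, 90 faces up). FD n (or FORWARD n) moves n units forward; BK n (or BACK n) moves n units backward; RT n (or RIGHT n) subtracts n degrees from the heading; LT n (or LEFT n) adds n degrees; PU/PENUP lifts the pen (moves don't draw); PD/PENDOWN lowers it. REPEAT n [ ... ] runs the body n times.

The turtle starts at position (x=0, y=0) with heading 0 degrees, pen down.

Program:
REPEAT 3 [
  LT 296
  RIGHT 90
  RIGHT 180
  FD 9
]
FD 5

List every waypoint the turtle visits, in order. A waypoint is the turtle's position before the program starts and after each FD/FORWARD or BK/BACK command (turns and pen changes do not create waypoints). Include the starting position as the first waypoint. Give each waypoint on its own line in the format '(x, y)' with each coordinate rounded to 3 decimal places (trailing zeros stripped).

Executing turtle program step by step:
Start: pos=(0,0), heading=0, pen down
REPEAT 3 [
  -- iteration 1/3 --
  LT 296: heading 0 -> 296
  RT 90: heading 296 -> 206
  RT 180: heading 206 -> 26
  FD 9: (0,0) -> (8.089,3.945) [heading=26, draw]
  -- iteration 2/3 --
  LT 296: heading 26 -> 322
  RT 90: heading 322 -> 232
  RT 180: heading 232 -> 52
  FD 9: (8.089,3.945) -> (13.63,11.037) [heading=52, draw]
  -- iteration 3/3 --
  LT 296: heading 52 -> 348
  RT 90: heading 348 -> 258
  RT 180: heading 258 -> 78
  FD 9: (13.63,11.037) -> (15.501,19.841) [heading=78, draw]
]
FD 5: (15.501,19.841) -> (16.541,24.732) [heading=78, draw]
Final: pos=(16.541,24.732), heading=78, 4 segment(s) drawn
Waypoints (5 total):
(0, 0)
(8.089, 3.945)
(13.63, 11.037)
(15.501, 19.841)
(16.541, 24.732)

Answer: (0, 0)
(8.089, 3.945)
(13.63, 11.037)
(15.501, 19.841)
(16.541, 24.732)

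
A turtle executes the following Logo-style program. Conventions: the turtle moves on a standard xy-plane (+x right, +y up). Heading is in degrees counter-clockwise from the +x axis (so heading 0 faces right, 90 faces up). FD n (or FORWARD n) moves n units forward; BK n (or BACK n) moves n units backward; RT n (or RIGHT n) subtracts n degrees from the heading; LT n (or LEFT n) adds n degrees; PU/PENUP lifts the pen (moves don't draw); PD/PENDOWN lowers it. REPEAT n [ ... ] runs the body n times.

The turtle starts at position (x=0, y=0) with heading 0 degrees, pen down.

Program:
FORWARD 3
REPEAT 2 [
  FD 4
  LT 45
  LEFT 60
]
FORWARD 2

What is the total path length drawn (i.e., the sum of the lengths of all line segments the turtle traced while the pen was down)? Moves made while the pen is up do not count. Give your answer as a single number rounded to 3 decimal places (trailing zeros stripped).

Answer: 13

Derivation:
Executing turtle program step by step:
Start: pos=(0,0), heading=0, pen down
FD 3: (0,0) -> (3,0) [heading=0, draw]
REPEAT 2 [
  -- iteration 1/2 --
  FD 4: (3,0) -> (7,0) [heading=0, draw]
  LT 45: heading 0 -> 45
  LT 60: heading 45 -> 105
  -- iteration 2/2 --
  FD 4: (7,0) -> (5.965,3.864) [heading=105, draw]
  LT 45: heading 105 -> 150
  LT 60: heading 150 -> 210
]
FD 2: (5.965,3.864) -> (4.233,2.864) [heading=210, draw]
Final: pos=(4.233,2.864), heading=210, 4 segment(s) drawn

Segment lengths:
  seg 1: (0,0) -> (3,0), length = 3
  seg 2: (3,0) -> (7,0), length = 4
  seg 3: (7,0) -> (5.965,3.864), length = 4
  seg 4: (5.965,3.864) -> (4.233,2.864), length = 2
Total = 13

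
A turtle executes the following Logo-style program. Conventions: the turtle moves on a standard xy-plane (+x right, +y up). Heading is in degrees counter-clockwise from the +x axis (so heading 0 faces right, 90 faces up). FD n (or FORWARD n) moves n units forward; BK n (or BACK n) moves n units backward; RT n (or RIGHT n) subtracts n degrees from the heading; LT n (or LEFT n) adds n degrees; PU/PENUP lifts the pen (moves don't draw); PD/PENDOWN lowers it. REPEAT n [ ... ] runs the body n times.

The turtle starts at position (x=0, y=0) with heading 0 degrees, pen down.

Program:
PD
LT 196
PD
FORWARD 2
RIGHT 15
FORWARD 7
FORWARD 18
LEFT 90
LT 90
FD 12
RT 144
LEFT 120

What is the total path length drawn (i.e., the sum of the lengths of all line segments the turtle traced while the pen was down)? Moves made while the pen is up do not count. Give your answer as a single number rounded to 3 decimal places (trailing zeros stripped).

Executing turtle program step by step:
Start: pos=(0,0), heading=0, pen down
PD: pen down
LT 196: heading 0 -> 196
PD: pen down
FD 2: (0,0) -> (-1.923,-0.551) [heading=196, draw]
RT 15: heading 196 -> 181
FD 7: (-1.923,-0.551) -> (-8.921,-0.673) [heading=181, draw]
FD 18: (-8.921,-0.673) -> (-26.919,-0.988) [heading=181, draw]
LT 90: heading 181 -> 271
LT 90: heading 271 -> 1
FD 12: (-26.919,-0.988) -> (-14.921,-0.778) [heading=1, draw]
RT 144: heading 1 -> 217
LT 120: heading 217 -> 337
Final: pos=(-14.921,-0.778), heading=337, 4 segment(s) drawn

Segment lengths:
  seg 1: (0,0) -> (-1.923,-0.551), length = 2
  seg 2: (-1.923,-0.551) -> (-8.921,-0.673), length = 7
  seg 3: (-8.921,-0.673) -> (-26.919,-0.988), length = 18
  seg 4: (-26.919,-0.988) -> (-14.921,-0.778), length = 12
Total = 39

Answer: 39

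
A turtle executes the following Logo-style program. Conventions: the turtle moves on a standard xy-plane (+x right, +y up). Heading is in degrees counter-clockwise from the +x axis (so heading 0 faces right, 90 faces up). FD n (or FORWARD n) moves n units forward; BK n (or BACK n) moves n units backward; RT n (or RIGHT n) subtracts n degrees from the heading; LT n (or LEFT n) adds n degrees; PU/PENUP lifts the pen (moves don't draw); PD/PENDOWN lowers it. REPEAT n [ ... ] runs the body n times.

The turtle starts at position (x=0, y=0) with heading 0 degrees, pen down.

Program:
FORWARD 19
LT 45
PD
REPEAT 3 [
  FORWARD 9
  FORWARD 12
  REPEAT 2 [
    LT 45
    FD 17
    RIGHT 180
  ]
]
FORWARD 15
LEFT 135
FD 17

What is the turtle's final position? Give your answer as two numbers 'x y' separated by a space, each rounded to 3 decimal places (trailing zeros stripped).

Answer: 9.778 33.263

Derivation:
Executing turtle program step by step:
Start: pos=(0,0), heading=0, pen down
FD 19: (0,0) -> (19,0) [heading=0, draw]
LT 45: heading 0 -> 45
PD: pen down
REPEAT 3 [
  -- iteration 1/3 --
  FD 9: (19,0) -> (25.364,6.364) [heading=45, draw]
  FD 12: (25.364,6.364) -> (33.849,14.849) [heading=45, draw]
  REPEAT 2 [
    -- iteration 1/2 --
    LT 45: heading 45 -> 90
    FD 17: (33.849,14.849) -> (33.849,31.849) [heading=90, draw]
    RT 180: heading 90 -> 270
    -- iteration 2/2 --
    LT 45: heading 270 -> 315
    FD 17: (33.849,31.849) -> (45.87,19.828) [heading=315, draw]
    RT 180: heading 315 -> 135
  ]
  -- iteration 2/3 --
  FD 9: (45.87,19.828) -> (39.506,26.192) [heading=135, draw]
  FD 12: (39.506,26.192) -> (31.021,34.678) [heading=135, draw]
  REPEAT 2 [
    -- iteration 1/2 --
    LT 45: heading 135 -> 180
    FD 17: (31.021,34.678) -> (14.021,34.678) [heading=180, draw]
    RT 180: heading 180 -> 0
    -- iteration 2/2 --
    LT 45: heading 0 -> 45
    FD 17: (14.021,34.678) -> (26.042,46.698) [heading=45, draw]
    RT 180: heading 45 -> 225
  ]
  -- iteration 3/3 --
  FD 9: (26.042,46.698) -> (19.678,40.335) [heading=225, draw]
  FD 12: (19.678,40.335) -> (11.192,31.849) [heading=225, draw]
  REPEAT 2 [
    -- iteration 1/2 --
    LT 45: heading 225 -> 270
    FD 17: (11.192,31.849) -> (11.192,14.849) [heading=270, draw]
    RT 180: heading 270 -> 90
    -- iteration 2/2 --
    LT 45: heading 90 -> 135
    FD 17: (11.192,14.849) -> (-0.828,26.87) [heading=135, draw]
    RT 180: heading 135 -> 315
  ]
]
FD 15: (-0.828,26.87) -> (9.778,16.263) [heading=315, draw]
LT 135: heading 315 -> 90
FD 17: (9.778,16.263) -> (9.778,33.263) [heading=90, draw]
Final: pos=(9.778,33.263), heading=90, 15 segment(s) drawn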